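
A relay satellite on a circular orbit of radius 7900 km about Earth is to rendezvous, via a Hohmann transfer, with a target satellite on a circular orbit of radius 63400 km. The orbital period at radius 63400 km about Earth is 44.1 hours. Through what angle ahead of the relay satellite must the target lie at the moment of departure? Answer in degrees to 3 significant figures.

From Kepler's third law T² = 4π²r³/μ at r = 63400 km, T = 44.1 hours = 44.1 × 3600 s = 1.5876×10^5 s: μ = 4π²r³/T² = 3.99158×10^5 km³/s².
Semi-major axis of the transfer orbit: a_t = (7900 + 63400)/2 = 35650 km.
Transfer time t = π√(a_t³/μ) = 33470 s.
Target angular speed ω₂ = √(μ/r₂³) = 3.958×10^-5 rad/s.
Angle swept by the target during transfer: ω₂·t = 1.3247 rad = 75.90°.
Arrival is 180° from departure on the ellipse, so φ = 180° − 75.90° = 104°.

φ = 104°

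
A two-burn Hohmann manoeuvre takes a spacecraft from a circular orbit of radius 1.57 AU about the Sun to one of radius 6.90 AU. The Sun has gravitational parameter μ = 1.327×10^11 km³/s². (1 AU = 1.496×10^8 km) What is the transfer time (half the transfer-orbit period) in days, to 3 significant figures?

t = 1590 days

In km: r₁ = 1.57 × 1.496×10^8 = 2.34872×10^8 km; r₂ = 6.90 × 1.496×10^8 = 1.03224×10^9 km.
Semi-major axis of the transfer orbit: a_t = (2.34872×10^8 + 1.03224×10^9)/2 = 6.33556×10^8 km.
By Kepler's third law the transfer-orbit period is T = 2π√(a_t³/μ), so t = T/2 = 1.375×10^8 s.
Converting: 1.375×10^8 s ÷ 86400 s/day = 1590 days.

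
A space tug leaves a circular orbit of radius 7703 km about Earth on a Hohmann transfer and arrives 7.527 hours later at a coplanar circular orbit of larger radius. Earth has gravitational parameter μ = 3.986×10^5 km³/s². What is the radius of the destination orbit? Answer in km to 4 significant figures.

r₂ = 54200 km

Transfer time t = 7.527 hours = 27097.2 s, and t = π√(a_t³/μ).
So a_t = (μ t²/π²)^(1/3) = (3.986×10^5 × (27097.2)² / π²)^(1/3) = 30952 km.
Since a_t = (r₁ + r₂)/2, r₂ = 2a_t − r₁ = 2×30952 − 7703 = 54201 km.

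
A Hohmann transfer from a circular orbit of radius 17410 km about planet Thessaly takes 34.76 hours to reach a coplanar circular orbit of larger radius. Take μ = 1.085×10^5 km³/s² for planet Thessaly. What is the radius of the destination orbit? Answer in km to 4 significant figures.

Transfer time t = 34.76 hours = 1.25136×10^5 s, and t = π√(a_t³/μ).
So a_t = (μ t²/π²)^(1/3) = (1.085×10^5 × (1.25136×10^5)² / π²)^(1/3) = 55629 km.
Since a_t = (r₁ + r₂)/2, r₂ = 2a_t − r₁ = 2×55629 − 17410 = 93848 km.

r₂ = 93850 km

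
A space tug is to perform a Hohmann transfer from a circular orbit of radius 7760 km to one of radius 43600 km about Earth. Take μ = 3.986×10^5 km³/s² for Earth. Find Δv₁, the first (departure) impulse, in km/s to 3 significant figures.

Δv₁ = 2.17 km/s

The Hohmann ellipse has a_t = (r₁ + r₂)/2 = 25680 km.
Circular speed at r = 7760 km: v_c = √(μ/r) = 7.167 km/s.
Transfer-orbit speed at the same r (vis-viva, a = a_t): v_t = √[μ(2/r − 1/a_t)] = 9.339 km/s.
Δv₁ = |v_t − v_c| = |9.339 − 7.167| = 2.172 km/s.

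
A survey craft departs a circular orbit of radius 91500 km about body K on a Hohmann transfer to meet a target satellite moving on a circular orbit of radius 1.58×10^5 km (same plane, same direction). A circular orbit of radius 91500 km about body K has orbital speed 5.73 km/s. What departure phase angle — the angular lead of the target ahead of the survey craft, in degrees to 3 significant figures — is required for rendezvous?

φ = 53.7°

From the circular-orbit relation v² = μ/r at r = 91500 km: μ = v²r = (5.73)² × 91500 = 3.00421×10^6 km³/s².
Transfer-ellipse semi-major axis a_t = (r₁ + r₂)/2 = (91500 + 1.580×10^5)/2 = 1.2475×10^5 km.
Transfer time t = π√(a_t³/μ) = 79860 s.
The target's mean motion on its circular orbit is ω₂ = √(μ/r₂³) = 2.760×10^-5 rad/s.
Angle swept by the target during transfer: ω₂·t = 2.204 rad = 126.3°.
Arrival is 180° from departure on the ellipse, so φ = 180° − 126.3° = 53.7°.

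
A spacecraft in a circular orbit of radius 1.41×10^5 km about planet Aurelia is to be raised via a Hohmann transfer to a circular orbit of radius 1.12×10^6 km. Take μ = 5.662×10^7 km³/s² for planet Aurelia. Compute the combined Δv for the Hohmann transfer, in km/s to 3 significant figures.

Semi-major axis of the transfer orbit: a_t = (1.410×10^5 + 1.120×10^6)/2 = 6.305×10^5 km.
At r₁ the circular-orbit speed is v₁ = √(μ/r₁) = 20.039 km/s.
On the transfer ellipse at r₁, vis-viva gives v_p = √[μ(2/r₁ − 1/a_t)] = 26.708 km/s.
First burn Δv₁ = |v_p − v₁| = 6.669 km/s.
At r₂, v₂ = √(μ/r₂) = 7.110 km/s.
Transfer-orbit speed at r₂: v_a = √[μ(2/r₂ − 1/a_t)] = 3.362 km/s.
Second burn Δv₂ = |v₂ − v_a| = 3.748 km/s.
Δv = Δv₁ + Δv₂ = 6.669 + 3.748 = 10.42 km/s.

Δv = 10.4 km/s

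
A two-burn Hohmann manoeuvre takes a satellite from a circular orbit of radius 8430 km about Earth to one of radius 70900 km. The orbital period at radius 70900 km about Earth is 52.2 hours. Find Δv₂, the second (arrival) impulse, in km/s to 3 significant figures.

From Kepler's third law T² = 4π²r³/μ at r = 70900 km, T = 52.2 hours = 52.2 × 3600 s = 1.8792×10^5 s: μ = 4π²r³/T² = 3.98430×10^5 km³/s².
Semi-major axis of the transfer orbit: a_t = (8430 + 70900)/2 = 39665 km.
Circular speed at r = 70900 km: v_c = √(μ/r) = 2.371 km/s.
Vis-viva on the transfer ellipse at r = 70900 km gives v_t = √[μ(2/r − 1/a_t)] = 1.093 km/s.
Δv₂ = |v_t − v_c| = |1.093 − 2.371| = 1.278 km/s.

Δv₂ = 1.28 km/s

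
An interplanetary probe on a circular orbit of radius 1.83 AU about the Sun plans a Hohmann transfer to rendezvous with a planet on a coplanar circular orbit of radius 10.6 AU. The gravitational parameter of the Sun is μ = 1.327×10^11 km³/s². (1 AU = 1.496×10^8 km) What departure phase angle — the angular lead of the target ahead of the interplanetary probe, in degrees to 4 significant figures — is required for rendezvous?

φ = 99.19°

In km: r₁ = 1.83 × 1.496×10^8 = 2.73768×10^8 km; r₂ = 10.6 × 1.496×10^8 = 1.58576×10^9 km.
The Hohmann ellipse has a_t = (r₁ + r₂)/2 = 9.29764×10^8 km.
Transfer time t = π√(a_t³/μ) = 2.4450×10^8 s.
The target's mean motion on its circular orbit is ω₂ = √(μ/r₂³) = 5.7687×10^-9 rad/s.
Angle swept by the target during transfer: ω₂·t = 1.4104 rad = 80.81°.
The interplanetary probe traverses 180° on the transfer ellipse, so the target must lead by 180° − 80.81° = 99.19°.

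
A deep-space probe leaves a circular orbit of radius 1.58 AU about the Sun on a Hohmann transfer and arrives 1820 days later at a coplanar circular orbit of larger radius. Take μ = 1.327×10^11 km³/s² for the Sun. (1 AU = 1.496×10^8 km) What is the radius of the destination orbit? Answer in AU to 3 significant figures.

r₂ = 7.68 AU

In km: r₁ = 1.58 × 1.496×10^8 = 2.36368×10^8 km.
Transfer time t = 1820 days = 1.57248×10^8 s, and t = π√(a_t³/μ).
So a_t = (μ t²/π²)^(1/3) = (1.327×10^11 × (1.57248×10^8)² / π²)^(1/3) = 6.9276×10^8 km.
Since a_t = (r₁ + r₂)/2, r₂ = 2a_t − r₁ = 2×6.9276×10^8 − 2.36368×10^8 = 1.149152×10^9 km.
In AU: r₂ = 1.149152×10^9 / 1.496×10^8 = 7.68 AU.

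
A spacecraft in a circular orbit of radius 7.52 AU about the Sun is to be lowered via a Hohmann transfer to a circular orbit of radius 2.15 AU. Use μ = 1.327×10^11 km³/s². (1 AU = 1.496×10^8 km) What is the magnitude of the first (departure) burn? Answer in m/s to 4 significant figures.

Δv₁ = 3618 m/s

In km: r₁ = 7.52 × 1.496×10^8 = 1.124992×10^9 km; r₂ = 2.15 × 1.496×10^8 = 3.2164×10^8 km.
Semi-major axis of the transfer orbit: a_t = (1.124992×10^9 + 3.2164×10^8)/2 = 7.23316×10^8 km.
On the circular orbit at r = 1.124992×10^9 km, v_c = √(μ/r) = 10.86 km/s.
Vis-viva on the transfer ellipse at r = 1.124992×10^9 km gives v_t = √[μ(2/r − 1/a_t)] = 7.242 km/s.
Δv₁ = |v_t − v_c| = |7.242 − 10.86| = 3.618 km/s.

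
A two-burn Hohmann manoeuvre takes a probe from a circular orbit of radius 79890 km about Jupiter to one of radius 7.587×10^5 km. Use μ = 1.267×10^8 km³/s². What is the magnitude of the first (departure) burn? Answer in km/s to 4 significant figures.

Δv₁ = 13.75 km/s

Semi-major axis of the transfer orbit: a_t = (79890 + 7.587×10^5)/2 = 4.19295×10^5 km.
On the circular orbit at r = 79890 km, v_c = √(μ/r) = 39.82 km/s.
Vis-viva on the transfer ellipse at r = 79890 km gives v_t = √[μ(2/r − 1/a_t)] = 53.57 km/s.
Δv₁ = |v_t − v_c| = |53.57 − 39.82| = 13.75 km/s.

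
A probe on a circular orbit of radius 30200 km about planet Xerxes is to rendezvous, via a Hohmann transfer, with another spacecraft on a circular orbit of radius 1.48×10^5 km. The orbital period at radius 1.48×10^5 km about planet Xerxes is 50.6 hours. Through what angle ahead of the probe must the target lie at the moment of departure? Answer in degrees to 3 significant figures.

From Kepler's third law T² = 4π²r³/μ at r = 1.48×10^5 km, T = 50.6 hours = 50.6 × 3600 s = 1.8216×10^5 s: μ = 4π²r³/T² = 3.85690×10^6 km³/s².
Transfer-ellipse semi-major axis a_t = (r₁ + r₂)/2 = (30200 + 1.480×10^5)/2 = 89100 km.
The half-period of the transfer ellipse is t = π√(a_t³/μ) = 42545 s.
The target's mean motion on its circular orbit is ω₂ = √(μ/r₂³) = 3.4493×10^-5 rad/s.
Angle swept by the target during transfer: ω₂·t = 1.4675 rad = 84.08°.
Arrival is 180° from departure on the ellipse, so φ = 180° − 84.08° = 95.9°.

φ = 95.9°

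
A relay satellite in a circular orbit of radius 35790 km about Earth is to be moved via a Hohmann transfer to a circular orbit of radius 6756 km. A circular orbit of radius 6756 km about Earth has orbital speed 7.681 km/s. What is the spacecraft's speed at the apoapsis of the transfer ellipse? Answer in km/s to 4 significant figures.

From the circular-orbit relation v² = μ/r at r = 6756 km: μ = v²r = (7.681)² × 6756 = 3.98589×10^5 km³/s².
Transfer-ellipse semi-major axis a_t = (r₁ + r₂)/2 = (35790 + 6756)/2 = 21273 km.
At apoapsis, r = 35790 km.
Vis-viva: v = √[μ(2/r − 1/a_t)] = √[3.98589×10^5 × (2/35790 − 1/21273)] = 1.881 km/s.

v = 1.881 km/s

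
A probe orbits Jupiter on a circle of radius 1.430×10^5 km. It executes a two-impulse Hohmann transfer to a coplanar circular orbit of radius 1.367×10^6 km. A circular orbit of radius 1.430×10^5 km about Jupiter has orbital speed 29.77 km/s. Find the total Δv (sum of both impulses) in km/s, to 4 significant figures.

From the circular-orbit relation v² = μ/r at r = 1.430×10^5 km: μ = v²r = (29.77)² × 1.430×10^5 = 1.26734×10^8 km³/s².
The Hohmann ellipse has a_t = (r₁ + r₂)/2 = 7.550×10^5 km.
Circular speed at r₁: v₁ = √(μ/r₁) = √(1.26734×10^8/1.430×10^5) = 29.77 km/s.
Transfer-orbit speed at r₁ (vis-viva equation): v_p = √[μ(2/r₁ − 1/a_t)] = 40.06 km/s.
First burn Δv₁ = |v_p − v₁| = 10.29 km/s.
Circular speed at r₂: v₂ = √(μ/r₂) = 9.6286 km/s.
Transfer-orbit speed at r₂: v_a = √[μ(2/r₂ − 1/a_t)] = 4.1904 km/s.
Second burn Δv₂ = |v₂ − v_a| = 5.438 km/s.
Total Δv = Δv₁ + Δv₂ = 15.73 km/s.

Δv = 15.73 km/s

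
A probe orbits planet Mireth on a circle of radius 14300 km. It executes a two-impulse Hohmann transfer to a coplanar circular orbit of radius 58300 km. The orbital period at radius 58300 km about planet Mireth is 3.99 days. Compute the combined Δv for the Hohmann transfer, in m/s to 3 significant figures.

Δv = 969 m/s

From Kepler's third law T² = 4π²r³/μ at r = 58300 km, T = 3.99 days = 3.99 × 86400 s = 3.44736×10^5 s: μ = 4π²r³/T² = 65825.2 km³/s².
Semi-major axis of the transfer orbit: a_t = (14300 + 58300)/2 = 36300 km.
Circular speed at r₁: v₁ = √(μ/r₁) = √(65825.2/14300) = 2.1455 km/s.
On the transfer ellipse at r₁, v² = μ(2/r − 1/a) gives v_p = √[μ(2/r₁ − 1/a_t)] = 2.7190 km/s.
First burn Δv₁ = |v_p − v₁| = 0.5735 km/s.
At r₂, v₂ = √(μ/r₂) = 1.0626 km/s.
Transfer-orbit speed at r₂: v_a = √[μ(2/r₂ − 1/a_t)] = 0.66692 km/s.
Second burn Δv₂ = |v₂ − v_a| = 0.3957 km/s.
Δv = Δv₁ + Δv₂ = 0.5735 + 0.3957 = 0.9692 km/s.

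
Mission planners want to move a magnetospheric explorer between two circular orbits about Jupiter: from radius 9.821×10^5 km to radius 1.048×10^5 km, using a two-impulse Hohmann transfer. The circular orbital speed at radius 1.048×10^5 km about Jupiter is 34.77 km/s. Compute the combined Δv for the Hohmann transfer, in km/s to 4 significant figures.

Δv = 18.34 km/s

From the circular-orbit relation v² = μ/r at r = 1.048×10^5 km: μ = v²r = (34.77)² × 1.048×10^5 = 1.26698×10^8 km³/s².
The Hohmann ellipse has a_t = (r₁ + r₂)/2 = 5.4345×10^5 km.
Circular speed at r₁: v₁ = √(μ/r₁) = √(1.26698×10^8/9.821×10^5) = 11.358 km/s.
Transfer-orbit speed at r₁ (vis-viva equation): v_a = √[μ(2/r₁ − 1/a_t)] = 4.9878 km/s.
First burn Δv₁ = |v_a − v₁| = 6.370 km/s.
Circular speed at r₂: v₂ = √(μ/r₂) = 34.77 km/s.
Transfer-orbit speed at r₂: v_p = √[μ(2/r₂ − 1/a_t)] = 46.74 km/s.
Second burn Δv₂ = |v₂ − v_p| = 11.97 km/s.
Δv = Δv₁ + Δv₂ = 6.370 + 11.97 = 18.34 km/s.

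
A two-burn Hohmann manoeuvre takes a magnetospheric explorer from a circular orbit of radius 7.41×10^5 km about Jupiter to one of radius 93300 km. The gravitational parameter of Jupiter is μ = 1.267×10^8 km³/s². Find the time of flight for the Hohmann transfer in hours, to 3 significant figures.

t = 20.9 hours

Transfer-ellipse semi-major axis a_t = (r₁ + r₂)/2 = (7.410×10^5 + 93300)/2 = 4.1715×10^5 km.
Half the transfer-orbit period gives t = π√(a_t³/μ) = 75200 s.
Converting: 75200 s ÷ 3600 s/hour = 20.9 hours.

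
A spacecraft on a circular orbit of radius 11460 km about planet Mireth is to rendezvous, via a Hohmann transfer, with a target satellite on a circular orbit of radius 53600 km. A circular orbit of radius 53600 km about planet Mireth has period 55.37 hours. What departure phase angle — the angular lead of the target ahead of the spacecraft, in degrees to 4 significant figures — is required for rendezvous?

From Kepler's third law T² = 4π²r³/μ at r = 53600 km, T = 55.37 hours = 55.37 × 3600 s = 1.99332×10^5 s: μ = 4π²r³/T² = 1.53003×10^5 km³/s².
The Hohmann ellipse has a_t = (r₁ + r₂)/2 = 32530 km.
Transfer time t = π√(a_t³/μ) = 47122 s.
The target's mean motion on its circular orbit is ω₂ = √(μ/r₂³) = 3.1521×10^-5 rad/s.
Angle swept by the target during transfer: ω₂·t = 1.4853 rad = 85.10°.
The spacecraft traverses 180° on the transfer ellipse, so the target must lead by 180° − 85.10° = 94.90°.

φ = 94.90°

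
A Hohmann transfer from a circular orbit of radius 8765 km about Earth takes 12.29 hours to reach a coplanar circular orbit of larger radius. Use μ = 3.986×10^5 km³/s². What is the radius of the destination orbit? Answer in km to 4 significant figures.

Transfer time t = 12.29 hours = 44244 s, and t = π√(a_t³/μ).
So a_t = (μ t²/π²)^(1/3) = (3.986×10^5 × (44244)² / π²)^(1/3) = 42919 km.
Since a_t = (r₁ + r₂)/2, r₂ = 2a_t − r₁ = 2×42919 − 8765 = 77073 km.

r₂ = 77070 km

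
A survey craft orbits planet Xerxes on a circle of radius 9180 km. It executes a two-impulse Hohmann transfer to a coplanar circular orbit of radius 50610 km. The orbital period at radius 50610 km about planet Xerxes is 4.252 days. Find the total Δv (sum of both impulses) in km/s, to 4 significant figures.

From Kepler's third law T² = 4π²r³/μ at r = 50610 km, T = 4.252 days = 4.252 × 86400 s = 3.673728×10^5 s: μ = 4π²r³/T² = 37918.8 km³/s².
The Hohmann ellipse has a_t = (r₁ + r₂)/2 = 29895 km.
At r₁ the circular-orbit speed is v₁ = √(μ/r₁) = 2.032 km/s.
Transfer-orbit speed at r₁ (vis-viva equation): v_p = √[μ(2/r₁ − 1/a_t)] = 2.644 km/s.
First burn Δv₁ = |v_p − v₁| = 0.6120 km/s.
Circular speed at r₂: v₂ = √(μ/r₂) = 0.8656 km/s.
Transfer-orbit speed at r₂: v_a = √[μ(2/r₂ − 1/a_t)] = 0.4797 km/s.
Second burn Δv₂ = |v₂ − v_a| = 0.3859 km/s.
Total Δv = Δv₁ + Δv₂ = 0.9979 km/s.

Δv = 0.9979 km/s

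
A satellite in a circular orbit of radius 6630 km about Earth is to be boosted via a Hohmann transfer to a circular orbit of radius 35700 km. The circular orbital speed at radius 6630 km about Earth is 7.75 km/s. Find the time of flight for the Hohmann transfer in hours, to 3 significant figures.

From the circular-orbit relation v² = μ/r at r = 6630 km: μ = v²r = (7.75)² × 6630 = 3.98214×10^5 km³/s².
Semi-major axis of the transfer orbit: a_t = (6630 + 35700)/2 = 21165 km.
By Kepler's third law the transfer-orbit period is T = 2π√(a_t³/μ), so t = T/2 = 15330 s.
Converting: 15330 s ÷ 3600 s/hour = 4.26 hours.

t = 4.26 hours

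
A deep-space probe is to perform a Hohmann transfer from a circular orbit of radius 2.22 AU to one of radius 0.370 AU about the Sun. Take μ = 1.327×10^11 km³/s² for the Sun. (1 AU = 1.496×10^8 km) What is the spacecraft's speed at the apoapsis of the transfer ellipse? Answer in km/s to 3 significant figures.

v = 10.7 km/s

In km: r₁ = 2.22 × 1.496×10^8 = 3.32112×10^8 km; r₂ = 0.370 × 1.496×10^8 = 5.5352×10^7 km.
Semi-major axis of the transfer orbit: a_t = (3.32112×10^8 + 5.5352×10^7)/2 = 1.93732×10^8 km.
The apoapsis of the transfer ellipse is at r = 3.32112×10^8 km.
From the vis-viva equation, v = √[μ(2/r − 1/a_t)] = 10.68 km/s.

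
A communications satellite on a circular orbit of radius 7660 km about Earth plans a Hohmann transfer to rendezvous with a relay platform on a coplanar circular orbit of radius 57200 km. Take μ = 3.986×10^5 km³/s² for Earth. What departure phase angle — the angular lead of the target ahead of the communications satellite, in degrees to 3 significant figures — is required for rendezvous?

Semi-major axis of the transfer orbit: a_t = (7660 + 57200)/2 = 32430 km.
The half-period of the transfer ellipse is t = π√(a_t³/μ) = 29060 s.
Target angular speed ω₂ = √(μ/r₂³) = 4.615×10^-5 rad/s.
Angle swept by the target during transfer: ω₂·t = 1.3411 rad = 76.84°.
The communications satellite traverses 180° on the transfer ellipse, so the target must lead by 180° − 76.84° = 103°.

φ = 103°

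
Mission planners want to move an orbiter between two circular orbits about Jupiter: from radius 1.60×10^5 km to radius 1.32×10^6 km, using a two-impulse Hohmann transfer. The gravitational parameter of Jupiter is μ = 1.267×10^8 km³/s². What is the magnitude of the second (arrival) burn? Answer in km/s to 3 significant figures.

Δv₂ = 5.24 km/s

Semi-major axis of the transfer orbit: a_t = (1.600×10^5 + 1.320×10^6)/2 = 7.400×10^5 km.
Circular speed at r = 1.320×10^6 km: v_c = √(μ/r) = 9.7972 km/s.
Transfer-orbit speed at the same r (vis-viva, a = a_t): v_t = √[μ(2/r − 1/a_t)] = 4.5556 km/s.
Δv₂ = |v_t − v_c| = |4.5556 − 9.7972| = 5.242 km/s.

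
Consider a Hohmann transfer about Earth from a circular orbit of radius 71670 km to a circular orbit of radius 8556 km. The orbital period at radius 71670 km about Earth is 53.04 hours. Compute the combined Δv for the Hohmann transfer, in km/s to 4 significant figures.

From Kepler's third law T² = 4π²r³/μ at r = 71670 km, T = 53.04 hours = 53.04 × 3600 s = 1.90944×10^5 s: μ = 4π²r³/T² = 3.98621×10^5 km³/s².
Semi-major axis of the transfer orbit: a_t = (71670 + 8556)/2 = 40113 km.
At r₁ the circular-orbit speed is v₁ = √(μ/r₁) = 2.358 km/s.
Transfer-orbit speed at r₁ (v² = μ(2/r − 1/a)): v_a = √[μ(2/r₁ − 1/a_t)] = 1.089 km/s.
First burn Δv₁ = |v_a − v₁| = 1.269 km/s.
At r₂, v₂ = √(μ/r₂) = 6.826 km/s.
Transfer-orbit speed at r₂: v_p = √[μ(2/r₂ − 1/a_t)] = 9.124 km/s.
Second burn Δv₂ = |v₂ − v_p| = 2.298 km/s.
Total Δv = Δv₁ + Δv₂ = 3.567 km/s.

Δv = 3.567 km/s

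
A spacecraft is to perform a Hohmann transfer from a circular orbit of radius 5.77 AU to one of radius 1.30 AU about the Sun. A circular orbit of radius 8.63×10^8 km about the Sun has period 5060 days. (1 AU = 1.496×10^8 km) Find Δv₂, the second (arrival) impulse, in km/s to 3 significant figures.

From Kepler's third law T² = 4π²r³/μ at r = 8.63×10^8 km, T = 5060 days = 5060 × 86400 s = 4.37184×10^8 s: μ = 4π²r³/T² = 1.32759×10^11 km³/s².
In km: r₁ = 5.77 × 1.496×10^8 = 8.63192×10^8 km; r₂ = 1.30 × 1.496×10^8 = 1.9448×10^8 km.
Transfer-ellipse semi-major axis a_t = (r₁ + r₂)/2 = (8.63192×10^8 + 1.9448×10^8)/2 = 5.28836×10^8 km.
Circular speed at r = 1.9448×10^8 km: v_c = √(μ/r) = 26.127 km/s.
Transfer-orbit speed at the same r (vis-viva, a = a_t): v_t = √[μ(2/r − 1/a_t)] = 33.380 km/s.
Δv₂ = |v_t − v_c| = |33.380 − 26.127| = 7.253 km/s.

Δv₂ = 7.25 km/s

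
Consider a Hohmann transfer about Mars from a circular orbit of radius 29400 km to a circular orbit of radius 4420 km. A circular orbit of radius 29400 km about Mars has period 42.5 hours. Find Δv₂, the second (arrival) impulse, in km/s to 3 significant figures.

From Kepler's third law T² = 4π²r³/μ at r = 29400 km, T = 42.5 hours = 42.5 × 3600 s = 1.530×10^5 s: μ = 4π²r³/T² = 42856.7 km³/s².
Transfer-ellipse semi-major axis a_t = (r₁ + r₂)/2 = (29400 + 4420)/2 = 16910 km.
On the circular orbit at r = 4420 km, v_c = √(μ/r) = 3.114 km/s.
Transfer-orbit speed at the same r (vis-viva, a = a_t): v_t = √[μ(2/r − 1/a_t)] = 4.106 km/s.
Δv₂ = |v_t − v_c| = |4.106 − 3.114| = 0.9920 km/s.

Δv₂ = 0.992 km/s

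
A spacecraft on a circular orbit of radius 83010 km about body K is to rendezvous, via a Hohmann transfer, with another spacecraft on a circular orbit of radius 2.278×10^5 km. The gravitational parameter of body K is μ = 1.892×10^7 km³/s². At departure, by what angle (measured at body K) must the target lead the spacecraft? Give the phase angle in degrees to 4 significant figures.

φ = 78.58°

Transfer-ellipse semi-major axis a_t = (r₁ + r₂)/2 = (83010 + 2.278×10^5)/2 = 1.55405×10^5 km.
Transfer time t = π√(a_t³/μ) = 44247.3 s.
Target angular speed ω₂ = √(μ/r₂³) = 4.00064×10^-5 rad/s.
Angle swept by the target during transfer: ω₂·t = 1.7702 rad = 101.42°.
The spacecraft traverses 180° on the transfer ellipse, so the target must lead by 180° − 101.42° = 78.58°.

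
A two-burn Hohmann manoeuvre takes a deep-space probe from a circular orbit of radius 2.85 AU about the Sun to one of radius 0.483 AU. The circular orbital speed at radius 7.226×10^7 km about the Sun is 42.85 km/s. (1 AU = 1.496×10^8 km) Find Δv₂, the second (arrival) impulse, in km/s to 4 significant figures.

Δv₂ = 13.19 km/s

From the circular-orbit relation v² = μ/r at r = 7.226×10^7 km: μ = v²r = (42.85)² × 7.226×10^7 = 1.32678×10^11 km³/s².
In km: r₁ = 2.85 × 1.496×10^8 = 4.2636×10^8 km; r₂ = 0.483 × 1.496×10^8 = 7.22568×10^7 km.
The Hohmann ellipse has a_t = (r₁ + r₂)/2 = 2.493084×10^8 km.
On the circular orbit at r = 7.22568×10^7 km, v_c = √(μ/r) = 42.85 km/s.
Vis-viva on the transfer ellipse at r = 7.22568×10^7 km gives v_t = √[μ(2/r − 1/a_t)] = 56.04 km/s.
Δv₂ = |v_t − v_c| = |56.04 − 42.85| = 13.19 km/s.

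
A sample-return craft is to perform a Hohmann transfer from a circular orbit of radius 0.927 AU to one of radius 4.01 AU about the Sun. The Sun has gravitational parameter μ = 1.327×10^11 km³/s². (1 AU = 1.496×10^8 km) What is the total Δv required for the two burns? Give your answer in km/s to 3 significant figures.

Δv = 14.3 km/s

In km: r₁ = 0.927 × 1.496×10^8 = 1.386792×10^8 km; r₂ = 4.01 × 1.496×10^8 = 5.99896×10^8 km.
Semi-major axis of the transfer orbit: a_t = (1.386792×10^8 + 5.99896×10^8)/2 = 3.692876×10^8 km.
At r₁ the circular-orbit speed is v₁ = √(μ/r₁) = 30.9336 km/s.
On the transfer ellipse at r₁, vis-viva equation gives v_p = √[μ(2/r₁ − 1/a_t)] = 39.4262 km/s.
First burn Δv₁ = |v_p − v₁| = 8.493 km/s.
Circular speed at r₂: v₂ = √(μ/r₂) = 14.873 km/s.
Transfer-orbit speed at r₂: v_a = √[μ(2/r₂ − 1/a_t)] = 9.1142 km/s.
Second burn Δv₂ = |v₂ − v_a| = 5.759 km/s.
Total Δv = Δv₁ + Δv₂ = 14.25 km/s.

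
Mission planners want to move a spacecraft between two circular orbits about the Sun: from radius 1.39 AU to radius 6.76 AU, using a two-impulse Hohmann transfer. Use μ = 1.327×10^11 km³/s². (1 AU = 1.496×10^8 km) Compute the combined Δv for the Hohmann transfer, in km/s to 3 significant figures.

In km: r₁ = 1.39 × 1.496×10^8 = 2.07944×10^8 km; r₂ = 6.76 × 1.496×10^8 = 1.011296×10^9 km.
Transfer-ellipse semi-major axis a_t = (r₁ + r₂)/2 = (2.07944×10^8 + 1.011296×10^9)/2 = 6.0962×10^8 km.
Circular speed at r₁: v₁ = √(μ/r₁) = √(1.327×10^11/2.07944×10^8) = 25.262 km/s.
Transfer-orbit speed at r₁ (vis-viva equation): v_p = √[μ(2/r₁ − 1/a_t)] = 32.537 km/s.
First burn Δv₁ = |v_p − v₁| = 7.275 km/s.
At r₂, v₂ = √(μ/r₂) = 11.455 km/s.
Transfer-orbit speed at r₂: v_a = √[μ(2/r₂ − 1/a_t)] = 6.6902 km/s.
Second burn Δv₂ = |v₂ − v_a| = 4.765 km/s.
Total Δv = Δv₁ + Δv₂ = 12.04 km/s.

Δv = 12.0 km/s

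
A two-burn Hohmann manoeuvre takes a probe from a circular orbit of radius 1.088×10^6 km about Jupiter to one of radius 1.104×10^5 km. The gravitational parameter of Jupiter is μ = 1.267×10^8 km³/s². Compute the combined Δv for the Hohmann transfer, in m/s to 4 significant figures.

Transfer-ellipse semi-major axis a_t = (r₁ + r₂)/2 = (1.088×10^6 + 1.104×10^5)/2 = 5.992×10^5 km.
At r₁ the circular-orbit speed is v₁ = √(μ/r₁) = 10.791 km/s.
On the transfer ellipse at r₁, v² = μ(2/r − 1/a) gives v_a = √[μ(2/r₁ − 1/a_t)] = 4.6320 km/s.
First burn Δv₁ = |v_a − v₁| = 6.159 km/s.
Circular speed at r₂: v₂ = √(μ/r₂) = 33.88 km/s.
Transfer-orbit speed at r₂: v_p = √[μ(2/r₂ − 1/a_t)] = 45.65 km/s.
Second burn Δv₂ = |v₂ − v_p| = 11.77 km/s.
Δv = Δv₁ + Δv₂ = 6.159 + 11.77 = 17.93 km/s.

Δv = 17930 m/s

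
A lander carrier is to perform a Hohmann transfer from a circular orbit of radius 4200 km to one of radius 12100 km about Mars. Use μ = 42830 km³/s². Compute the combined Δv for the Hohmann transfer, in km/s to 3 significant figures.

Δv = 1.23 km/s

Transfer-ellipse semi-major axis a_t = (r₁ + r₂)/2 = (4200 + 12100)/2 = 8150 km.
Circular speed at r₁: v₁ = √(μ/r₁) = √(42830/4200) = 3.1934 km/s.
On the transfer ellipse at r₁, v² = μ(2/r − 1/a) gives v_p = √[μ(2/r₁ − 1/a_t)] = 3.8910 km/s.
First burn Δv₁ = |v_p − v₁| = 0.6976 km/s.
Circular speed at r₂: v₂ = √(μ/r₂) = 1.8814 km/s.
Transfer-orbit speed at r₂: v_a = √[μ(2/r₂ − 1/a_t)] = 1.3506 km/s.
Second burn Δv₂ = |v₂ − v_a| = 0.5308 km/s.
Total Δv = Δv₁ + Δv₂ = 1.228 km/s.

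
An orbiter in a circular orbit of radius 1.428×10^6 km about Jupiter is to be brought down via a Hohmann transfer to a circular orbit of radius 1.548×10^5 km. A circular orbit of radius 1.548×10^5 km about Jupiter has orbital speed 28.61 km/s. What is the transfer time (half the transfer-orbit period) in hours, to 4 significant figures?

From the circular-orbit relation v² = μ/r at r = 1.548×10^5 km: μ = v²r = (28.61)² × 1.548×10^5 = 1.26709×10^8 km³/s².
Semi-major axis of the transfer orbit: a_t = (1.428×10^6 + 1.548×10^5)/2 = 7.914×10^5 km.
Half the transfer-orbit period gives t = π√(a_t³/μ) = 1.965×10^5 s.
Converting: 1.965×10^5 s ÷ 3600 s/hour = 54.58 hours.

t = 54.58 hours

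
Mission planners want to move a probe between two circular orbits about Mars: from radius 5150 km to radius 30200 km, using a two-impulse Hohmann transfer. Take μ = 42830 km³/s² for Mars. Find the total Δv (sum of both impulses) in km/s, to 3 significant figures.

Δv = 1.43 km/s

The Hohmann ellipse has a_t = (r₁ + r₂)/2 = 17675 km.
Circular speed at r₁: v₁ = √(μ/r₁) = √(42830/5150) = 2.8838 km/s.
Transfer-orbit speed at r₁ (vis-viva equation): v_p = √[μ(2/r₁ − 1/a_t)] = 3.7696 km/s.
First burn Δv₁ = |v_p − v₁| = 0.8858 km/s.
At r₂, v₂ = √(μ/r₂) = 1.1909 km/s.
Transfer-orbit speed at r₂: v_a = √[μ(2/r₂ − 1/a_t)] = 0.64283 km/s.
Second burn Δv₂ = |v₂ − v_a| = 0.5481 km/s.
Δv = Δv₁ + Δv₂ = 0.8858 + 0.5481 = 1.434 km/s.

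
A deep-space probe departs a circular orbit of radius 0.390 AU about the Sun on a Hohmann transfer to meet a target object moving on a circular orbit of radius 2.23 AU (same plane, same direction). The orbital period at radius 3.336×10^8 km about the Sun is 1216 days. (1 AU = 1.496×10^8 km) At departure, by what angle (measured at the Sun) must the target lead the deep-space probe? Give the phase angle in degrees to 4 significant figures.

φ = 98.96°

From Kepler's third law T² = 4π²r³/μ at r = 3.336×10^8 km, T = 1216 days = 1216 × 86400 s = 1.050624×10^8 s: μ = 4π²r³/T² = 1.32783×10^11 km³/s².
In km: r₁ = 0.390 × 1.496×10^8 = 5.8344×10^7 km; r₂ = 2.23 × 1.496×10^8 = 3.33608×10^8 km.
Semi-major axis of the transfer orbit: a_t = (5.8344×10^7 + 3.33608×10^8)/2 = 1.95976×10^8 km.
The half-period of the transfer ellipse is t = π√(a_t³/μ) = 2.3653×10^7 s.
The target's mean motion on its circular orbit is ω₂ = √(μ/r₂³) = 5.9802×10^-8 rad/s.
Angle swept by the target during transfer: ω₂·t = 1.4145 rad = 81.04°.
The deep-space probe traverses 180° on the transfer ellipse, so the target must lead by 180° − 81.04° = 98.96°.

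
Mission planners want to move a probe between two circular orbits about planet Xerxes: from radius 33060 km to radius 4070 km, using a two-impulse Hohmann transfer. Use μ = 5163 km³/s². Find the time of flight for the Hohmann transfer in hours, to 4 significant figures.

t = 30.72 hours

Semi-major axis of the transfer orbit: a_t = (33060 + 4070)/2 = 18565 km.
Transfer time t = π√(a_t³/μ) = π√((18565)³ / 5163) = 1.106×10^5 s.
Converting: 1.106×10^5 s ÷ 3600 s/hour = 30.72 hours.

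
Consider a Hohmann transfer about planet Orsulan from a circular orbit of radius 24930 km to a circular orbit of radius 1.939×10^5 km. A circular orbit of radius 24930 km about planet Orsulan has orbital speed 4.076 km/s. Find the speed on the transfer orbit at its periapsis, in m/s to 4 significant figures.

From the circular-orbit relation v² = μ/r at r = 24930 km: μ = v²r = (4.076)² × 24930 = 4.14181×10^5 km³/s².
Semi-major axis of the transfer orbit: a_t = (24930 + 1.939×10^5)/2 = 1.09415×10^5 km.
The periapsis of the transfer ellipse is at r = 24930 km.
From the vis-viva equation, v = √[μ(2/r − 1/a_t)] = 5.426 km/s.

v = 5426 m/s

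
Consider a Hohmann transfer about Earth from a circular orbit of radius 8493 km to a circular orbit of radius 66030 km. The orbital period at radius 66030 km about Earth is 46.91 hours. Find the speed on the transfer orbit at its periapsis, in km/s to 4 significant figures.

v = 9.119 km/s

From Kepler's third law T² = 4π²r³/μ at r = 66030 km, T = 46.91 hours = 46.91 × 3600 s = 1.68876×10^5 s: μ = 4π²r³/T² = 3.98518×10^5 km³/s².
The Hohmann ellipse has a_t = (r₁ + r₂)/2 = 37261.5 km.
At periapsis, r = 8493 km.
From the vis-viva equation, v = √[μ(2/r − 1/a_t)] = 9.119 km/s.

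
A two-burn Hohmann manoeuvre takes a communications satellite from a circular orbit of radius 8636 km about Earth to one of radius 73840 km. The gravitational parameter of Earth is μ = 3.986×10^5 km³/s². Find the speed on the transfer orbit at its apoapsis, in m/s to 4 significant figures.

The Hohmann ellipse has a_t = (r₁ + r₂)/2 = 41238 km.
At apoapsis, r = 73840 km.
Applying v² = μ(2/r − 1/a_t): v = 1.063 km/s.

v = 1063 m/s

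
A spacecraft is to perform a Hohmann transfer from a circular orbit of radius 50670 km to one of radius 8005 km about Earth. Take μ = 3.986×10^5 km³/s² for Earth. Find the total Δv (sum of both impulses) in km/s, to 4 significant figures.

Δv = 3.557 km/s

Semi-major axis of the transfer orbit: a_t = (50670 + 8005)/2 = 29337.5 km.
Circular speed at r₁: v₁ = √(μ/r₁) = √(3.986×10^5/50670) = 2.805 km/s.
Transfer-orbit speed at r₁ (vis-viva): v_a = √[μ(2/r₁ − 1/a_t)] = 1.465 km/s.
First burn Δv₁ = |v_a − v₁| = 1.340 km/s.
At r₂, v₂ = √(μ/r₂) = 7.0565 km/s.
Transfer-orbit speed at r₂: v_p = √[μ(2/r₂ − 1/a_t)] = 9.2737 km/s.
Second burn Δv₂ = |v₂ − v_p| = 2.217 km/s.
Δv = Δv₁ + Δv₂ = 1.340 + 2.217 = 3.557 km/s.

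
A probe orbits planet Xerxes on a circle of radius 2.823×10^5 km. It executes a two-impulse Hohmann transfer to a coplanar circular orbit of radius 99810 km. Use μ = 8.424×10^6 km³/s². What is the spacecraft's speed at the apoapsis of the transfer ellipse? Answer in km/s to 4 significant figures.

v = 3.948 km/s

Transfer-ellipse semi-major axis a_t = (r₁ + r₂)/2 = (2.823×10^5 + 99810)/2 = 1.91055×10^5 km.
The apoapsis of the transfer ellipse is at r = 2.823×10^5 km.
Applying v² = μ(2/r − 1/a_t): v = 3.948 km/s.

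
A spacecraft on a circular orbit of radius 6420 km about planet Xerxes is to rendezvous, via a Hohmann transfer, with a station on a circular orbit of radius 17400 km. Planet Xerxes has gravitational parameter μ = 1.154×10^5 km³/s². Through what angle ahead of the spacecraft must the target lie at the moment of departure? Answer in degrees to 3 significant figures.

Transfer-ellipse semi-major axis a_t = (r₁ + r₂)/2 = (6420 + 17400)/2 = 11910 km.
Transfer time t = π√(a_t³/μ) = 12020 s.
Target angular speed ω₂ = √(μ/r₂³) = 1.480×10^-4 rad/s.
Angle swept by the target during transfer: ω₂·t = 1.779 rad = 101.9°.
Arrival is 180° from departure on the ellipse, so φ = 180° − 101.9° = 78.1°.

φ = 78.1°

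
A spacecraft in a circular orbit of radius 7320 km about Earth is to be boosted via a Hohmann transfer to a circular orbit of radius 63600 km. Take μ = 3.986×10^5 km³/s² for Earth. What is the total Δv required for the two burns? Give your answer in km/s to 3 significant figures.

Semi-major axis of the transfer orbit: a_t = (7320 + 63600)/2 = 35460 km.
Circular speed at r₁: v₁ = √(μ/r₁) = √(3.986×10^5/7320) = 7.3793 km/s.
On the transfer ellipse at r₁, v² = μ(2/r − 1/a) gives v_p = √[μ(2/r₁ − 1/a_t)] = 9.8826 km/s.
First burn Δv₁ = |v_p − v₁| = 2.503 km/s.
At r₂, v₂ = √(μ/r₂) = 2.503 km/s.
Transfer-orbit speed at r₂: v_a = √[μ(2/r₂ − 1/a_t)] = 1.137 km/s.
Second burn Δv₂ = |v₂ − v_a| = 1.366 km/s.
Δv = Δv₁ + Δv₂ = 2.503 + 1.366 = 3.869 km/s.

Δv = 3.87 km/s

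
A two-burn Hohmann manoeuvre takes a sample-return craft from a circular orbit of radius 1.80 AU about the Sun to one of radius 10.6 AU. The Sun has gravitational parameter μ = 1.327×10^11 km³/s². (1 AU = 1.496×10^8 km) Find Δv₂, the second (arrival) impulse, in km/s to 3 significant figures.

Δv₂ = 4.22 km/s

In km: r₁ = 1.80 × 1.496×10^8 = 2.6928×10^8 km; r₂ = 10.6 × 1.496×10^8 = 1.58576×10^9 km.
Transfer-ellipse semi-major axis a_t = (r₁ + r₂)/2 = (2.6928×10^8 + 1.58576×10^9)/2 = 9.2752×10^8 km.
Circular speed at r = 1.58576×10^9 km: v_c = √(μ/r) = 9.148 km/s.
Transfer-orbit speed at the same r (vis-viva, a = a_t): v_t = √[μ(2/r − 1/a_t)] = 4.929 km/s.
Δv₂ = |v_t − v_c| = |4.929 − 9.148| = 4.219 km/s.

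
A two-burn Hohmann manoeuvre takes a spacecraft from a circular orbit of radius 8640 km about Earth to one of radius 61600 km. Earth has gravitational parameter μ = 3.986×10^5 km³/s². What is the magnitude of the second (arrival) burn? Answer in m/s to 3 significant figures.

Δv₂ = 1280 m/s

Semi-major axis of the transfer orbit: a_t = (8640 + 61600)/2 = 35120 km.
Circular speed at r = 61600 km: v_c = √(μ/r) = 2.544 km/s.
Vis-viva on the transfer ellipse at r = 61600 km gives v_t = √[μ(2/r − 1/a_t)] = 1.262 km/s.
Δv₂ = |v_t − v_c| = |1.262 − 2.544| = 1.282 km/s.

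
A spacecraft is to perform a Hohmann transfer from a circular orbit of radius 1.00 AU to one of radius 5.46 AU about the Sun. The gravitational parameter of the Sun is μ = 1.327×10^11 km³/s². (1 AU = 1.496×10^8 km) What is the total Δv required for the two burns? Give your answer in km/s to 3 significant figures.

In km: r₁ = 1.00 × 1.496×10^8 = 1.496×10^8 km; r₂ = 5.46 × 1.496×10^8 = 8.16816×10^8 km.
The Hohmann ellipse has a_t = (r₁ + r₂)/2 = 4.83208×10^8 km.
At r₁ the circular-orbit speed is v₁ = √(μ/r₁) = 29.78 km/s.
On the transfer ellipse at r₁, vis-viva gives v_p = √[μ(2/r₁ − 1/a_t)] = 38.72 km/s.
First burn Δv₁ = |v_p − v₁| = 8.940 km/s.
At r₂, v₂ = √(μ/r₂) = 12.746 km/s.
Transfer-orbit speed at r₂: v_a = √[μ(2/r₂ − 1/a_t)] = 7.0921 km/s.
Second burn Δv₂ = |v₂ − v_a| = 5.654 km/s.
Total Δv = Δv₁ + Δv₂ = 14.59 km/s.

Δv = 14.6 km/s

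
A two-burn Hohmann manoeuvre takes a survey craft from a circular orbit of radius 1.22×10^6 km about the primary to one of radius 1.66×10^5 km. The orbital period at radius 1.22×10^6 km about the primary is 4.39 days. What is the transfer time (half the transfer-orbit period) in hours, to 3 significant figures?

From Kepler's third law T² = 4π²r³/μ at r = 1.22×10^6 km, T = 4.39 days = 4.39 × 86400 s = 3.79296×10^5 s: μ = 4π²r³/T² = 4.98291×10^8 km³/s².
Transfer-ellipse semi-major axis a_t = (r₁ + r₂)/2 = (1.220×10^6 + 1.660×10^5)/2 = 6.930×10^5 km.
By Kepler's third law the transfer-orbit period is T = 2π√(a_t³/μ), so t = T/2 = 81190 s.
Converting: 81190 s ÷ 3600 s/hour = 22.6 hours.

t = 22.6 hours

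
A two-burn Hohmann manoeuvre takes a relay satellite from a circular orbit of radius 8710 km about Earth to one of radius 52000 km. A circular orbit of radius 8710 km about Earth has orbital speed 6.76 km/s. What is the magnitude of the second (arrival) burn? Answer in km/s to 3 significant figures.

From the circular-orbit relation v² = μ/r at r = 8710 km: μ = v²r = (6.76)² × 8710 = 3.98026×10^5 km³/s².
Semi-major axis of the transfer orbit: a_t = (8710 + 52000)/2 = 30355 km.
On the circular orbit at r = 52000 km, v_c = √(μ/r) = 2.767 km/s.
Vis-viva on the transfer ellipse at r = 52000 km gives v_t = √[μ(2/r − 1/a_t)] = 1.482 km/s.
Δv₂ = |v_t − v_c| = |1.482 − 2.767| = 1.285 km/s.

Δv₂ = 1.28 km/s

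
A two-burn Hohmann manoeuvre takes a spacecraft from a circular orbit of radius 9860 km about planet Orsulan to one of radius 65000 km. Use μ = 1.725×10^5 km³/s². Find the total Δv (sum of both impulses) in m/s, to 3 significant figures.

Δv = 2120 m/s

The Hohmann ellipse has a_t = (r₁ + r₂)/2 = 37430 km.
Circular speed at r₁: v₁ = √(μ/r₁) = √(1.725×10^5/9860) = 4.183 km/s.
On the transfer ellipse at r₁, vis-viva equation gives v_p = √[μ(2/r₁ − 1/a_t)] = 5.512 km/s.
First burn Δv₁ = |v_p − v₁| = 1.329 km/s.
At r₂, v₂ = √(μ/r₂) = 1.629 km/s.
Transfer-orbit speed at r₂: v_a = √[μ(2/r₂ − 1/a_t)] = 0.8361 km/s.
Second burn Δv₂ = |v₂ − v_a| = 0.7929 km/s.
Total Δv = Δv₁ + Δv₂ = 2.122 km/s.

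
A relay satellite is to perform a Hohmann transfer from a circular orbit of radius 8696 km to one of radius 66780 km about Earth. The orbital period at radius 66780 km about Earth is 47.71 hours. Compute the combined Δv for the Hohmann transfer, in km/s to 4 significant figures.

From Kepler's third law T² = 4π²r³/μ at r = 66780 km, T = 47.71 hours = 47.71 × 3600 s = 1.71756×10^5 s: μ = 4π²r³/T² = 3.98543×10^5 km³/s².
The Hohmann ellipse has a_t = (r₁ + r₂)/2 = 37738 km.
At r₁ the circular-orbit speed is v₁ = √(μ/r₁) = 6.770 km/s.
Transfer-orbit speed at r₁ (vis-viva): v_p = √[μ(2/r₁ − 1/a_t)] = 9.006 km/s.
First burn Δv₁ = |v_p − v₁| = 2.236 km/s.
Circular speed at r₂: v₂ = √(μ/r₂) = 2.443 km/s.
Transfer-orbit speed at r₂: v_a = √[μ(2/r₂ − 1/a_t)] = 1.173 km/s.
Second burn Δv₂ = |v₂ − v_a| = 1.270 km/s.
Δv = Δv₁ + Δv₂ = 2.236 + 1.270 = 3.506 km/s.

Δv = 3.506 km/s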